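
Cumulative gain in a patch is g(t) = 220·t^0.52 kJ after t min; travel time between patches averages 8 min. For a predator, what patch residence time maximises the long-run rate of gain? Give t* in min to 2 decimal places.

Maximise g(t)/(T+t): set derivative to zero → g'(t)(T+t) = g(t).
g'(t) = 0.52·220·t^-0.48. Setting 0.52·220·t^-0.48 = 220·t^0.52/(8+t) gives 0.52(8+t) = t, so 0.48·t = 0.52×8.
t* = 0.52×8/0.48 = 8.667 min.

8.67 min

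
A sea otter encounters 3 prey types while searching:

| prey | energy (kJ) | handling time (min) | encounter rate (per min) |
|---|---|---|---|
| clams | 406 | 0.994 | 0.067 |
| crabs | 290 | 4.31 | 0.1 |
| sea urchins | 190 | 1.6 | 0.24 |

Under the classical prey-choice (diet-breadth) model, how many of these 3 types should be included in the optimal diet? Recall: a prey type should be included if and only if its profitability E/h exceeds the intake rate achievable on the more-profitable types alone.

E/h in descending order: clams 408, sea urchins 119, crabs 67.3 kJ/min. The optimal diet is the largest prefix of this list for which every included type satisfies E_i/h_i > R on the types above it.
Rate on top 1: 25.5. sea urchins: 119 > 25.5 → include.
Rate on top 2: 50.19. crabs: 67.3 > 50.19 → include.
Optimal diet: clams, sea urchins, crabs — 3 of 3 types.

3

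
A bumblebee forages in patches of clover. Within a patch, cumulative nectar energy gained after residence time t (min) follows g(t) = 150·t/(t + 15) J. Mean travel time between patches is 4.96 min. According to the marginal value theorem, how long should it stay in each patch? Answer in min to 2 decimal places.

Optimal t* satisfies g'(t*) = g(t*)/(T + t*).
g'(t) = 150·15/(t + 15)². Setting 150·15/(t+15)² = 150t/[(t+15)(4.96+t)] gives 15(4.96+t) = t(t+15), so t² = 15×4.96 = 74.4.
t* = √74.4 = 8.626 min.

8.63 min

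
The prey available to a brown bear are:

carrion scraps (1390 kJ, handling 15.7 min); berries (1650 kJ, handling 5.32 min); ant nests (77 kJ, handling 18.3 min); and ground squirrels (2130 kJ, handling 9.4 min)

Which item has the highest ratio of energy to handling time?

berries

Profitability E/h (kJ/min): carrion scraps = 1390/15.7 = 88.5, berries = 1650/5.32 = 310, ant nests = 77/18.3 = 4.21, ground squirrels = 2130/9.4 = 227.
Ranked: berries > ground squirrels > carrion scraps > ant nests.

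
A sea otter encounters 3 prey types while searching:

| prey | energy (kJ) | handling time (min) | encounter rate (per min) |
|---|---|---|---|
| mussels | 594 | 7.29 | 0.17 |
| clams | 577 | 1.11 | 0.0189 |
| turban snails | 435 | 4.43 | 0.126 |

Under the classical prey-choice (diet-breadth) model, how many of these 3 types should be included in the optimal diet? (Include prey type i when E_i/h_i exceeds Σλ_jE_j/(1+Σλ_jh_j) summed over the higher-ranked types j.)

Profitabilities (E/h, kJ/min): clams 520, turban snails 98.2, mussels 81.5. Add prey in this order while the next type's profitability exceeds the intake rate on those already taken.
Rate on top 1: 10.68. turban snails: 98.2 > 10.68 → include.
Rate on top 2: 41.61. mussels: 81.5 > 41.61 → include.
Optimal diet: clams, turban snails, mussels — 3 of 3 types.

3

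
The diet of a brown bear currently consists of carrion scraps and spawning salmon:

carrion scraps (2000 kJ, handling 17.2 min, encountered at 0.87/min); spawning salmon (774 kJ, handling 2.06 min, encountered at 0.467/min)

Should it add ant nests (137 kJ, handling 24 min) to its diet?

No

On carrion scraps and spawning salmon alone, R = ΣλE/(1+Σλh) = 2101/16.93 = 124.2 kJ/min.
ant nests: E/h = 137/24 = 5.708 kJ/min.
Since 5.708 < R, time spent handling ant nests is better spent searching.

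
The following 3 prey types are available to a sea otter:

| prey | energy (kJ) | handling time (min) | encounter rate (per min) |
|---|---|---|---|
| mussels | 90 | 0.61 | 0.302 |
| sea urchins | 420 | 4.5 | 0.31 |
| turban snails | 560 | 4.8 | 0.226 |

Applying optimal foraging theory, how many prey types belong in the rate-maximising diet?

Profitabilities (E/h, kJ/min): mussels 148, turban snails 117, sea urchins 93.3. Add prey in this order while the next type's profitability exceeds the intake rate on those already taken.
Rate on top 1: 22.95. turban snails: 117 > 22.95 → include.
Rate on top 2: 67.76. sea urchins: 93.3 > 67.76 → include.
Optimal diet: mussels, turban snails, sea urchins — 3 of 3 types.

3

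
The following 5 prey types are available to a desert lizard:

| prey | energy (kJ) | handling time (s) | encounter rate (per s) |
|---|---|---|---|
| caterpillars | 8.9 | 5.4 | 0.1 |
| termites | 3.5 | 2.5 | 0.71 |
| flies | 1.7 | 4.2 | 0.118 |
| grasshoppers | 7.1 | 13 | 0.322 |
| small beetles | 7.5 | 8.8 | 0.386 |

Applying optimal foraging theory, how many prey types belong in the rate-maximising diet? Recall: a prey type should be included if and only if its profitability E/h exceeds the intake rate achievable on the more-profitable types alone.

Rank by E/h (kJ/s): caterpillars 1.65, termites 1.4, small beetles 0.852, grasshoppers 0.546, flies 0.405. Include each in turn until the next type's E/h falls below the running intake rate.
Rate on top 1: 0.5779. termites: 1.4 > 0.5779 → include.
Rate on top 2: 1.018. small beetles: 0.852 < 1.018 → exclude; stop.
Optimal diet: caterpillars, termites — 2 of 5 types.

2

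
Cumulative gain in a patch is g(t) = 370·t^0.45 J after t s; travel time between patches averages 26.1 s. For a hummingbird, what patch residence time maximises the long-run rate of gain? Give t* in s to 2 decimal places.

Maximise g(t)/(T+t): set derivative to zero → g'(t)(T+t) = g(t).
g'(t) = 0.45·370·t^-0.55. Setting 0.45·370·t^-0.55 = 370·t^0.45/(26.1+t) gives 0.45(26.1+t) = t, so 0.55·t = 0.45×26.1.
t* = 0.45×26.1/0.55 = 21.35 s.

21.35 s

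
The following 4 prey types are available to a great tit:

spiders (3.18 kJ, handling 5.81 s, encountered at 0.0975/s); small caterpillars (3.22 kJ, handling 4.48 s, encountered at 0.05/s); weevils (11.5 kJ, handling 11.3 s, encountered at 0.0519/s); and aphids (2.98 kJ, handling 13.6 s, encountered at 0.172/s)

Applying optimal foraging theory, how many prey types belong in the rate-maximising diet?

E/h in descending order: weevils 1.02, small caterpillars 0.719, spiders 0.547, aphids 0.219 kJ/s. The optimal diet is the largest prefix of this list for which every included type satisfies E_i/h_i > R on the types above it.
Rate on top 1: 0.3762. small caterpillars: 0.719 > 0.3762 → include.
Rate on top 2: 0.4186. spiders: 0.547 > 0.4186 → include.
Rate on top 3: 0.4493. aphids: 0.219 < 0.4493 → exclude; stop.
Optimal diet: weevils, small caterpillars, spiders — 3 of 4 types.

3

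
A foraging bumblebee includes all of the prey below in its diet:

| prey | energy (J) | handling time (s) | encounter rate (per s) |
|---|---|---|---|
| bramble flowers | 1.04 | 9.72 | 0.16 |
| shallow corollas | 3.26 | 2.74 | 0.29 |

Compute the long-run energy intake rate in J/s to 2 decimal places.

0.33 J/s

R = Σλ_iE_i / (1 + Σλ_ih_i)
Numerator: 0.16×1.04 + 0.29×3.26 = 1.112
Denominator: 1 + 0.16×9.72 + 0.29×2.74 = 3.35
R = 1.112/3.35 = 0.3319 J/s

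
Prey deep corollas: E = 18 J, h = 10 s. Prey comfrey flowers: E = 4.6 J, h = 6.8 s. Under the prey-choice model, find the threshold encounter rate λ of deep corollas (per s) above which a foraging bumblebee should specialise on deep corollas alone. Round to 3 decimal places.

0.060 per s

The zero-one rule: include comfrey flowers iff E₂/h₂ > λE₁/(1+λh₁). Equality gives the switch point.
λE₁h₂ = E₂ + λE₂h₁ ⇒ λ = E₂/(E₁h₂ − E₂h₁) = 4.6/(122.4 − 46) = 0.06021 per s.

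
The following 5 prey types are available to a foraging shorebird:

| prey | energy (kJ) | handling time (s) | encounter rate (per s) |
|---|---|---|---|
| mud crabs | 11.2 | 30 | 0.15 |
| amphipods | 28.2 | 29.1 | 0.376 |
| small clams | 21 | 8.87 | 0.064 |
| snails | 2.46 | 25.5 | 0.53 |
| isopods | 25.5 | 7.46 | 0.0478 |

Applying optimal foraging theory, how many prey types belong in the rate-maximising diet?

2

Rank by E/h (kJ/s): isopods 3.42, small clams 2.37, amphipods 0.969, mud crabs 0.373, snails 0.0965. Include each in turn until the next type's E/h falls below the running intake rate.
Rate on top 1: 0.8985. small clams: 2.37 > 0.8985 → include.
Rate on top 2: 1.332. amphipods: 0.969 < 1.332 → exclude; stop.
Optimal diet: isopods, small clams — 2 of 5 types.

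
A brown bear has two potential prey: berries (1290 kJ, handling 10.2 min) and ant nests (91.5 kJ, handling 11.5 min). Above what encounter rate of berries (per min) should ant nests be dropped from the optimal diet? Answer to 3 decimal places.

The zero-one rule: include ant nests iff E₂/h₂ > λE₁/(1+λh₁). Equality gives the switch point.
λE₁h₂ = E₂ + λE₂h₁ ⇒ λ = E₂/(E₁h₂ − E₂h₁) = 91.5/(1.484e+04 − 933.3) = 0.006582 per min.

0.007 per min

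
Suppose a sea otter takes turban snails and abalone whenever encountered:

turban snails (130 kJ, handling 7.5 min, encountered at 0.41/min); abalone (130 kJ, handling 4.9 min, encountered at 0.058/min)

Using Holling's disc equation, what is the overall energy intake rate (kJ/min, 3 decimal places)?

13.957 kJ/min

R = Σλ_iE_i / (1 + Σλ_ih_i)
Numerator: 0.41×130 + 0.058×130 = 60.84
Denominator: 1 + 0.41×7.5 + 0.058×4.9 = 4.359
R = 60.84/4.359 = 13.96 kJ/min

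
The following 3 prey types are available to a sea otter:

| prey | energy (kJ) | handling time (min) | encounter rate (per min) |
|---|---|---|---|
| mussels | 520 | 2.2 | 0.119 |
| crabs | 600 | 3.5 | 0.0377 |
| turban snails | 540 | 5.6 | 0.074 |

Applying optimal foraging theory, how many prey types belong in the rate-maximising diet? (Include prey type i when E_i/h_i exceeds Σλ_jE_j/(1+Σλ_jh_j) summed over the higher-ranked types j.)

E/h in descending order: mussels 236, crabs 171, turban snails 96.4 kJ/min. The optimal diet is the largest prefix of this list for which every included type satisfies E_i/h_i > R on the types above it.
Rate on top 1: 49.04. crabs: 171 > 49.04 → include.
Rate on top 2: 60.63. turban snails: 96.4 > 60.63 → include.
Optimal diet: mussels, crabs, turban snails — 3 of 3 types.

3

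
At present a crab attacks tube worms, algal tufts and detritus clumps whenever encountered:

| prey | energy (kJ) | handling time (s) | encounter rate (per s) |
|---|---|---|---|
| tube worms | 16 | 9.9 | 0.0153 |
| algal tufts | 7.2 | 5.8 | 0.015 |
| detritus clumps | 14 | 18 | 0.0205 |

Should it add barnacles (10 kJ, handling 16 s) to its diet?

Current rate: (0.0153×16 + 0.015×7.2 + 0.0205×14)/(1 + 0.0153×9.9 + 0.015×5.8 + 0.0205×18) = 0.398 kJ/s.
barnacles: E/h = 10/16 = 0.625 kJ/s.
Since 0.625 > R, including barnacles increases the long-run rate.

Yes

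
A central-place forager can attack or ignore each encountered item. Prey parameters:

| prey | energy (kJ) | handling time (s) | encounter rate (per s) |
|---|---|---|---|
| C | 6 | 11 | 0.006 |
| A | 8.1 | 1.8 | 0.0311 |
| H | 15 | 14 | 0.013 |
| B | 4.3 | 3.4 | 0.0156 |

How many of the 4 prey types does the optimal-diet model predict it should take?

4

E/h in descending order: A 4.5, B 1.26, H 1.07, C 0.545 kJ/s. The optimal diet is the largest prefix of this list for which every included type satisfies E_i/h_i > R on the types above it.
Rate on top 1: 0.2386. B: 1.26 > 0.2386 → include.
Rate on top 2: 0.2876. H: 1.07 > 0.2876 → include.
Rate on top 3: 0.3981. C: 0.545 > 0.3981 → include.
Optimal diet: A, B, H, C — 4 of 4 types.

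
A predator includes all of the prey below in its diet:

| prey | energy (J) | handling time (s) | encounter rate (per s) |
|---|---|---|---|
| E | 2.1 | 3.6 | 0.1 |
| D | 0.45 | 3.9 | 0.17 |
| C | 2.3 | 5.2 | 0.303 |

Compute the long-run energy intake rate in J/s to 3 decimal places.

Energy encountered per unit search time: 0.1×2.1 + 0.17×0.45 + 0.303×2.3 = 0.9834 J/s.
Handling time per unit search time: 0.1×3.6 + 0.17×3.9 + 0.303×5.2 = 2.599.
Rate = 0.9834/(1 + 2.599) = 0.2733 J/s.

0.273 J/s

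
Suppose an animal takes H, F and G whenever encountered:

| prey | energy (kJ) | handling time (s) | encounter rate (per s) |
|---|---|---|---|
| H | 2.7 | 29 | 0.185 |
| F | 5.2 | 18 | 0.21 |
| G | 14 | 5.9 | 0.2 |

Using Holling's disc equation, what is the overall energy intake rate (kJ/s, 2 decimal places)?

0.39 kJ/s

R = Σλ_iE_i / (1 + Σλ_ih_i)
Numerator: 0.185×2.7 + 0.21×5.2 + 0.2×14 = 4.392
Denominator: 1 + 0.185×29 + 0.21×18 + 0.2×5.9 = 11.32
R = 4.392/11.32 = 0.3878 kJ/s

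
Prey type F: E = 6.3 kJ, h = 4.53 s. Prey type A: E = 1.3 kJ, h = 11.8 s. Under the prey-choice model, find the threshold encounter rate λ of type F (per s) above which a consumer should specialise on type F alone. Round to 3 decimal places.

0.019 per s

Drop type A once their profitability E₂/h₂ falls below the rate achievable on type F alone: E₂/h₂ = λE₁/(1 + λh₁).
Solve for λ: λE₁h₂ = E₂(1 + λh₁) → λ(E₁h₂ − E₂h₁) = E₂ → λ = E₂/(E₁h₂ − E₂h₁).
λ = 1.3/(6.3×11.8 − 1.3×4.53) = 1.3/68.45 = 0.01899 per s.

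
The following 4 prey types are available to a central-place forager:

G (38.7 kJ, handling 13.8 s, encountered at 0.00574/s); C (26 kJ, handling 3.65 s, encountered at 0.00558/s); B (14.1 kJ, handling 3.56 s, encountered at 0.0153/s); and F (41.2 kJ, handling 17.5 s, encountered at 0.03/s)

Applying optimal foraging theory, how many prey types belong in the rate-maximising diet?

4

E/h in descending order: C 7.12, B 3.96, G 2.8, F 2.35 kJ/s. The optimal diet is the largest prefix of this list for which every included type satisfies E_i/h_i > R on the types above it.
Rate on top 1: 0.1422. B: 3.96 > 0.1422 → include.
Rate on top 2: 0.3357. G: 2.8 > 0.3357 → include.
Rate on top 3: 0.5051. F: 2.35 > 0.5051 → include.
Optimal diet: C, B, G, F — 4 of 4 types.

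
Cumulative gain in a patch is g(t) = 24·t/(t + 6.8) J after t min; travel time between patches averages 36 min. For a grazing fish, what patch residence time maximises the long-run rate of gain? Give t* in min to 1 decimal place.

15.6 min

Maximise g(t)/(T+t): set derivative to zero → g'(t)(T+t) = g(t).
g'(t) = 24·6.8/(t + 6.8)². Setting 24·6.8/(t+6.8)² = 24t/[(t+6.8)(36+t)] gives 6.8(36+t) = t(t+6.8), so t² = 6.8×36 = 244.8.
t* = √244.8 = 15.65 min.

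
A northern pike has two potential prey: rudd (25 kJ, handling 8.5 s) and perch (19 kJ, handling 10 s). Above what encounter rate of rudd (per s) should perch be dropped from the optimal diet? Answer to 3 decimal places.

0.215 per s

At the threshold, the rate on rudd alone equals the profitability of perch: λ·25/(1 + λ·8.5) = 19/10 = 1.9.
Rearranging, λ(25 − 1.9×8.5) = 1.9, so λ = 1.9/8.85 = 0.2147 per s.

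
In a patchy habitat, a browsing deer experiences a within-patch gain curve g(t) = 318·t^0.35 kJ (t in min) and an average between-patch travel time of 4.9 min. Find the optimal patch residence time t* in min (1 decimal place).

2.6 min

By the marginal value theorem, leave when the instantaneous gain rate g'(t) equals the habitat-wide average g(t)/(T + t).
g'(t) = 0.35·318·t^-0.65. Setting 0.35·318·t^-0.65 = 318·t^0.35/(4.9+t) gives 0.35(4.9+t) = t, so 0.65·t = 0.35×4.9.
t* = 0.35×4.9/0.65 = 2.638 min.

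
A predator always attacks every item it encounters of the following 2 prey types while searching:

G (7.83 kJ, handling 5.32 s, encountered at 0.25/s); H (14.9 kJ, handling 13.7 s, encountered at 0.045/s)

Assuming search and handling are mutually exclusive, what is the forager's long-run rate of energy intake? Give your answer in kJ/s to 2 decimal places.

Energy encountered per unit search time: 0.25×7.83 + 0.045×14.9 = 2.628 kJ/s.
Handling time per unit search time: 0.25×5.32 + 0.045×13.7 = 1.946.
Rate = 2.628/(1 + 1.946) = 0.8919 kJ/s.

0.89 kJ/s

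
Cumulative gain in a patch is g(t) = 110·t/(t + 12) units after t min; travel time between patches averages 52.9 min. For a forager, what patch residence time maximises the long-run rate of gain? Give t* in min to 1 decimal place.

Maximise g(t)/(T+t): set derivative to zero → g'(t)(T+t) = g(t).
g'(t) = 110·12/(t + 12)². Setting 110·12/(t+12)² = 110t/[(t+12)(52.9+t)] gives 12(52.9+t) = t(t+12), so t² = 12×52.9 = 634.8.
t* = √634.8 = 25.2 min.

25.2 min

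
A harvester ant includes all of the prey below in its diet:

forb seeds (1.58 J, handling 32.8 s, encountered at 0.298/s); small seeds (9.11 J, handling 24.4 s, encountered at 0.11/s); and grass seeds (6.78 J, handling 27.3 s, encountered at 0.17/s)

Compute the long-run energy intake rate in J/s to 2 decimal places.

Energy encountered per unit search time: 0.298×1.58 + 0.11×9.11 + 0.17×6.78 = 2.626 J/s.
Handling time per unit search time: 0.298×32.8 + 0.11×24.4 + 0.17×27.3 = 17.1.
Rate = 2.626/(1 + 17.1) = 0.1451 J/s.

0.15 J/s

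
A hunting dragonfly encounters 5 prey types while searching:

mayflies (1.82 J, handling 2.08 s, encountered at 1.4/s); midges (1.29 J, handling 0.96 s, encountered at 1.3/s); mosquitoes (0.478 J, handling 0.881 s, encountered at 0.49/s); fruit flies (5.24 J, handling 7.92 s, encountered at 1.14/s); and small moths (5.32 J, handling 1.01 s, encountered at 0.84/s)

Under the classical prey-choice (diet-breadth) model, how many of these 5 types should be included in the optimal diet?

Rank by E/h (J/s): small moths 5.27, midges 1.34, mayflies 0.875, fruit flies 0.662, mosquitoes 0.543. Include each in turn until the next type's E/h falls below the running intake rate.
Rate on top 1: 2.418. midges: 1.34 < 2.418 → exclude; stop.
Optimal diet: small moths — 1 of 5 types.

1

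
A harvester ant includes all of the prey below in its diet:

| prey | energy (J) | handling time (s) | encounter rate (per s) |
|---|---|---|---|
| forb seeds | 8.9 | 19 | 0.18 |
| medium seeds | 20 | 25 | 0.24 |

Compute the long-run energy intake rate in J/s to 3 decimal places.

0.614 J/s

R = Σλ_iE_i / (1 + Σλ_ih_i)
Numerator: 0.18×8.9 + 0.24×20 = 6.402
Denominator: 1 + 0.18×19 + 0.24×25 = 10.42
R = 6.402/10.42 = 0.6144 J/s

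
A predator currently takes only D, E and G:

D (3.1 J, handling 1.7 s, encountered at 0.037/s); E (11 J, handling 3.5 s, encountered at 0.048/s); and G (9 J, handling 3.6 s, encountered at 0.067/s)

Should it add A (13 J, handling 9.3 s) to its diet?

On D, E and G alone, R = ΣλE/(1+Σλh) = 1.246/1.472 = 0.8462 J/s.
A: E/h = 13/9.3 = 1.398 J/s.
1.398 > 0.8462, so adding A raises the average — include it.

Yes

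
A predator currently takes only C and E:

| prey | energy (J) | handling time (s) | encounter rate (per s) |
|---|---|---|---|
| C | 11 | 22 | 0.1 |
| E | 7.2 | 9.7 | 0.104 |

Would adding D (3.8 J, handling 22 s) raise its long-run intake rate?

On C and E alone, R = ΣλE/(1+Σλh) = 1.849/4.209 = 0.4393 J/s.
D: E/h = 3.8/22 = 0.1727 J/s.
Since 0.1727 < R, time spent handling D is better spent searching.

No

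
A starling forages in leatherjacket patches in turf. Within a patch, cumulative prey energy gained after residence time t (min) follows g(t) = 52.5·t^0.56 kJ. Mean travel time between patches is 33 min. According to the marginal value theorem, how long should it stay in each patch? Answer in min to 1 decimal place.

42.0 min

By the marginal value theorem, leave when the instantaneous gain rate g'(t) equals the habitat-wide average g(t)/(T + t).
g'(t) = 0.56·52.5·t^-0.44. Setting 0.56·52.5·t^-0.44 = 52.5·t^0.56/(33+t) gives 0.56(33+t) = t, so 0.44·t = 0.56×33.
t* = 0.56×33/0.44 = 42 min.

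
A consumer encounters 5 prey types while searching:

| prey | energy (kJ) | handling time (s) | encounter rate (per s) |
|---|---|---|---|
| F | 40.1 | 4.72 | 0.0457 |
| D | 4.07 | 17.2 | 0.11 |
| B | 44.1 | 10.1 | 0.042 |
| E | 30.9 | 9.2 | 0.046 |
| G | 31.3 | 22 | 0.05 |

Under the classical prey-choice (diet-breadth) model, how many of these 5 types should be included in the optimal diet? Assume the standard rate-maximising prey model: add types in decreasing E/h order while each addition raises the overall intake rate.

E/h in descending order: F 8.5, B 4.37, E 3.36, G 1.42, D 0.237 kJ/s. The optimal diet is the largest prefix of this list for which every included type satisfies E_i/h_i > R on the types above it.
Rate on top 1: 1.507. B: 4.37 > 1.507 → include.
Rate on top 2: 2.247. E: 3.36 > 2.247 → include.
Rate on top 3: 2.475. G: 1.42 < 2.475 → exclude; stop.
Optimal diet: F, B, E — 3 of 5 types.

3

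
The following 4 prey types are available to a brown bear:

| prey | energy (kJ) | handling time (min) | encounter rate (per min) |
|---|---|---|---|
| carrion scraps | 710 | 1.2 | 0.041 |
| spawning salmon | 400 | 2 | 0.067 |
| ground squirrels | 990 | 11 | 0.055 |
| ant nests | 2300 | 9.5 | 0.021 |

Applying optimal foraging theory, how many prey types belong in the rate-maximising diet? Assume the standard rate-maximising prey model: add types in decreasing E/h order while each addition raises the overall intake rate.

4

Profitabilities (E/h, kJ/min): carrion scraps 592, ant nests 242, spawning salmon 200, ground squirrels 90. Add prey in this order while the next type's profitability exceeds the intake rate on those already taken.
Rate on top 1: 27.74. ant nests: 242 > 27.74 → include.
Rate on top 2: 61.99. spawning salmon: 200 > 61.99 → include.
Rate on top 3: 75.37. ground squirrels: 90 > 75.37 → include.
Optimal diet: carrion scraps, ant nests, spawning salmon, ground squirrels — 4 of 4 types.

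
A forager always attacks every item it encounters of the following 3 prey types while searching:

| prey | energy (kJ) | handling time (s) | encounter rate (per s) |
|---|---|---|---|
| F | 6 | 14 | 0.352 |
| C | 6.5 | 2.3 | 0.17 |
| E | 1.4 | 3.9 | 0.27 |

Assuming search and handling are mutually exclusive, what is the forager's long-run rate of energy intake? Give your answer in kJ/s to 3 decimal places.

0.488 kJ/s

R = Σλ_iE_i / (1 + Σλ_ih_i)
Numerator: 0.352×6 + 0.17×6.5 + 0.27×1.4 = 3.595
Denominator: 1 + 0.352×14 + 0.17×2.3 + 0.27×3.9 = 7.372
R = 3.595/7.372 = 0.4877 kJ/s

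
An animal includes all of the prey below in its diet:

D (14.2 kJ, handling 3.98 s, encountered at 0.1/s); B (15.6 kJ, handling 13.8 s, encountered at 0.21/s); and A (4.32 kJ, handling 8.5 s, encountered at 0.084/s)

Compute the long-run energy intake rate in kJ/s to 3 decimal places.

1.010 kJ/s

R = Σλ_iE_i / (1 + Σλ_ih_i)
Numerator: 0.1×14.2 + 0.21×15.6 + 0.084×4.32 = 5.059
Denominator: 1 + 0.1×3.98 + 0.21×13.8 + 0.084×8.5 = 5.01
R = 5.059/5.01 = 1.01 kJ/s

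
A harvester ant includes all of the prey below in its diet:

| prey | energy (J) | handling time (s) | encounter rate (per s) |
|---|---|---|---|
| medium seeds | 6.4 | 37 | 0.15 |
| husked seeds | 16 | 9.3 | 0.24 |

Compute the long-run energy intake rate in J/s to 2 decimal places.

0.55 J/s

R = Σλ_iE_i / (1 + Σλ_ih_i)
Numerator: 0.15×6.4 + 0.24×16 = 4.8
Denominator: 1 + 0.15×37 + 0.24×9.3 = 8.782
R = 4.8/8.782 = 0.5466 J/s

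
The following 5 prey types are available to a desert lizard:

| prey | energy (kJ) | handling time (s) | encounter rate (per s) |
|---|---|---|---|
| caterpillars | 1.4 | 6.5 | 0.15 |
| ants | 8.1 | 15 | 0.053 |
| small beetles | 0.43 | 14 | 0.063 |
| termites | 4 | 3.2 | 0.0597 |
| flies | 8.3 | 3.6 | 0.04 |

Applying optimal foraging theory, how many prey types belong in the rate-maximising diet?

3

Rank by E/h (kJ/s): flies 2.31, termites 1.25, ants 0.54, caterpillars 0.215, small beetles 0.0307. Include each in turn until the next type's E/h falls below the running intake rate.
Rate on top 1: 0.2902. termites: 1.25 > 0.2902 → include.
Rate on top 2: 0.4276. ants: 0.54 > 0.4276 → include.
Rate on top 3: 0.4695. caterpillars: 0.215 < 0.4695 → exclude; stop.
Optimal diet: flies, termites, ants — 3 of 5 types.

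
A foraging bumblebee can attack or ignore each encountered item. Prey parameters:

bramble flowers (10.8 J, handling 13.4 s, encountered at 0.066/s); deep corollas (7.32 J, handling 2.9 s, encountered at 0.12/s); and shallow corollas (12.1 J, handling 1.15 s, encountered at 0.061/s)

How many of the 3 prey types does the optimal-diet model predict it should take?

Rank by E/h (J/s): shallow corollas 10.5, deep corollas 2.52, bramble flowers 0.806. Include each in turn until the next type's E/h falls below the running intake rate.
Rate on top 1: 0.6897. deep corollas: 2.52 > 0.6897 → include.
Rate on top 2: 1.14. bramble flowers: 0.806 < 1.14 → exclude; stop.
Optimal diet: shallow corollas, deep corollas — 2 of 3 types.

2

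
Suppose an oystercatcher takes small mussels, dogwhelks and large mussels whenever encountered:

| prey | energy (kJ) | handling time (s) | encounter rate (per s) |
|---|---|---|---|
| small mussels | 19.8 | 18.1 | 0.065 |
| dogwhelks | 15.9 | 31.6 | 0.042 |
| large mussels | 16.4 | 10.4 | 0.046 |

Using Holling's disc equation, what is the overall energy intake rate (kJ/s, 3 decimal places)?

0.680 kJ/s

Energy encountered per unit search time: 0.065×19.8 + 0.042×15.9 + 0.046×16.4 = 2.709 kJ/s.
Handling time per unit search time: 0.065×18.1 + 0.042×31.6 + 0.046×10.4 = 2.982.
Rate = 2.709/(1 + 2.982) = 0.6803 kJ/s.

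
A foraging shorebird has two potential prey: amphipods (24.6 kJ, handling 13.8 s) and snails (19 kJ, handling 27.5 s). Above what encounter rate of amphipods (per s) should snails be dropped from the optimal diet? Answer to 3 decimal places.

Drop snails once their profitability E₂/h₂ falls below the rate achievable on amphipods alone: E₂/h₂ = λE₁/(1 + λh₁).
Solve for λ: λE₁h₂ = E₂(1 + λh₁) → λ(E₁h₂ − E₂h₁) = E₂ → λ = E₂/(E₁h₂ − E₂h₁).
λ = 19/(24.6×27.5 − 19×13.8) = 19/414.3 = 0.04586 per s.

0.046 per s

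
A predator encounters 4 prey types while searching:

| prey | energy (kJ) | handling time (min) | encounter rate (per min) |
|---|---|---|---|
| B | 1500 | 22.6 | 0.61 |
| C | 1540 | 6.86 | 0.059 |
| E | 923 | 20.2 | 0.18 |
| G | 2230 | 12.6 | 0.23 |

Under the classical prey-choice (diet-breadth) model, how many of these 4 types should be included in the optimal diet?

Profitabilities (E/h, kJ/min): C 224, G 177, B 66.4, E 45.7. Add prey in this order while the next type's profitability exceeds the intake rate on those already taken.
Rate on top 1: 64.68. G: 177 > 64.68 → include.
Rate on top 2: 140.3. B: 66.4 < 140.3 → exclude; stop.
Optimal diet: C, G — 2 of 4 types.

2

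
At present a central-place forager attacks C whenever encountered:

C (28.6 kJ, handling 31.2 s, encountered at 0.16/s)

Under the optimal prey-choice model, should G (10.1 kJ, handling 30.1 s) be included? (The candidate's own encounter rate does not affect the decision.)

No

On C alone, R = ΣλE/(1+Σλh) = 4.576/5.992 = 0.7637 kJ/s.
G: E/h = 10.1/30.1 = 0.3355 kJ/s.
Since 0.3355 < R, time spent handling G is better spent searching.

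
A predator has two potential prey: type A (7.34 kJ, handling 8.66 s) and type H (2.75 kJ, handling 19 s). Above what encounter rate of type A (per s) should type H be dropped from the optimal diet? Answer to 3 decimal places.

The zero-one rule: include type H iff E₂/h₂ > λE₁/(1+λh₁). Equality gives the switch point.
λE₁h₂ = E₂ + λE₂h₁ ⇒ λ = E₂/(E₁h₂ − E₂h₁) = 2.75/(139.5 − 23.82) = 0.02378 per s.

0.024 per s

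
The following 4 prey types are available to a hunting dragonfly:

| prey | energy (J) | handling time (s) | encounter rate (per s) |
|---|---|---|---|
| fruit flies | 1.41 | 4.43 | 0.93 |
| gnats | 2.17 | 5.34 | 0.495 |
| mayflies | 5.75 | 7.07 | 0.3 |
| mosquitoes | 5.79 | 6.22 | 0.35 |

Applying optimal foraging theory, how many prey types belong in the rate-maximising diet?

E/h in descending order: mosquitoes 0.931, mayflies 0.813, gnats 0.406, fruit flies 0.318 J/s. The optimal diet is the largest prefix of this list for which every included type satisfies E_i/h_i > R on the types above it.
Rate on top 1: 0.6379. mayflies: 0.813 > 0.6379 → include.
Rate on top 2: 0.7081. gnats: 0.406 < 0.7081 → exclude; stop.
Optimal diet: mosquitoes, mayflies — 2 of 4 types.

2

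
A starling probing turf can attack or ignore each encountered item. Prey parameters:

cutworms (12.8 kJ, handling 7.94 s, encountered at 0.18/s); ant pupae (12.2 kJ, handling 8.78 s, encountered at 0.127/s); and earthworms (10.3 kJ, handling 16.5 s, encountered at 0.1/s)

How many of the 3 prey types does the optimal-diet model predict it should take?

Rank by E/h (kJ/s): cutworms 1.61, ant pupae 1.39, earthworms 0.624. Include each in turn until the next type's E/h falls below the running intake rate.
Rate on top 1: 0.9485. ant pupae: 1.39 > 0.9485 → include.
Rate on top 2: 1.087. earthworms: 0.624 < 1.087 → exclude; stop.
Optimal diet: cutworms, ant pupae — 2 of 3 types.

2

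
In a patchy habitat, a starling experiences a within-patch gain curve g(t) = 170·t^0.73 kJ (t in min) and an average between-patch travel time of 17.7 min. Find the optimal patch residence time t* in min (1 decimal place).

47.9 min

Optimal t* satisfies g'(t*) = g(t*)/(T + t*).
g'(t) = 0.73·170·t^-0.27. Setting 0.73·170·t^-0.27 = 170·t^0.73/(17.7+t) gives 0.73(17.7+t) = t, so 0.27·t = 0.73×17.7.
t* = 0.73×17.7/0.27 = 47.86 min.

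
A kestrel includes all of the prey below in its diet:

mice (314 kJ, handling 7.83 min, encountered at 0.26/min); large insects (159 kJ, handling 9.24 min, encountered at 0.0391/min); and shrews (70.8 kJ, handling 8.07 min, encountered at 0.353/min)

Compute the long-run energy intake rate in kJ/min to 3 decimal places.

R = (0.26×314 + 0.0391×159 + 0.353×70.8) / (1 + 0.26×7.83 + 0.0391×9.24 + 0.353×8.07) = 112.8/6.246 = 18.07 kJ/min.

18.068 kJ/min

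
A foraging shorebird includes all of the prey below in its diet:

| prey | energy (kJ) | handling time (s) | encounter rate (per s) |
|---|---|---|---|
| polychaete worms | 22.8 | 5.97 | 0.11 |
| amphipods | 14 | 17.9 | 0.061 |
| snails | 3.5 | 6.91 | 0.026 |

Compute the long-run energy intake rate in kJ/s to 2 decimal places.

R = Σλ_iE_i / (1 + Σλ_ih_i)
Numerator: 0.11×22.8 + 0.061×14 + 0.026×3.5 = 3.453
Denominator: 1 + 0.11×5.97 + 0.061×17.9 + 0.026×6.91 = 2.928
R = 3.453/2.928 = 1.179 kJ/s

1.18 kJ/s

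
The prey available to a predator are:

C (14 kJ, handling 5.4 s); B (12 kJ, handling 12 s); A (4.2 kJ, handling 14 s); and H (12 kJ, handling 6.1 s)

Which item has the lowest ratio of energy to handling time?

A

Profitability E/h (kJ/s): C = 14/5.4 = 2.59, B = 12/12 = 1, A = 4.2/14 = 0.3, H = 12/6.1 = 1.97.
Ranked: C > H > B > A.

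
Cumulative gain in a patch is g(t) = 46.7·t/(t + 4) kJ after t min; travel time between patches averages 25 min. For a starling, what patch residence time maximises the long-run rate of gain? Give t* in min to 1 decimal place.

Maximise g(t)/(T+t): set derivative to zero → g'(t)(T+t) = g(t).
g'(t) = 46.7·4/(t + 4)². Setting 46.7·4/(t+4)² = 46.7t/[(t+4)(25+t)] gives 4(25+t) = t(t+4), so t² = 4×25 = 100.
t* = √100 = 10 min.

10.0 min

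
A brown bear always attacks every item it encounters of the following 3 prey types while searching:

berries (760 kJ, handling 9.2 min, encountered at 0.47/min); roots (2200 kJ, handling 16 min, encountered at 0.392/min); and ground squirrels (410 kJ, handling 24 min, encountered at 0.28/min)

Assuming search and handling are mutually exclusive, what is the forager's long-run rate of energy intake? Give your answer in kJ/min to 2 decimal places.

R = (0.47×760 + 0.392×2200 + 0.28×410) / (1 + 0.47×9.2 + 0.392×16 + 0.28×24) = 1334/18.32 = 72.85 kJ/min.

72.85 kJ/min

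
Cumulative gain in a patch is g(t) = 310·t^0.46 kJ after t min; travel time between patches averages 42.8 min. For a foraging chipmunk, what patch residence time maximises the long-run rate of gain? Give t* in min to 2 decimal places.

Maximise g(t)/(T+t): set derivative to zero → g'(t)(T+t) = g(t).
g'(t) = 0.46·310·t^-0.54. Setting 0.46·310·t^-0.54 = 310·t^0.46/(42.8+t) gives 0.46(42.8+t) = t, so 0.54·t = 0.46×42.8.
t* = 0.46×42.8/0.54 = 36.46 min.

36.46 min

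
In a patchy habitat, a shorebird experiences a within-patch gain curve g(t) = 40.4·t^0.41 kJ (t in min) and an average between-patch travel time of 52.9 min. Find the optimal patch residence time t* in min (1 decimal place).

By the marginal value theorem, leave when the instantaneous gain rate g'(t) equals the habitat-wide average g(t)/(T + t).
g'(t) = 0.41·40.4·t^-0.59. Setting 0.41·40.4·t^-0.59 = 40.4·t^0.41/(52.9+t) gives 0.41(52.9+t) = t, so 0.59·t = 0.41×52.9.
t* = 0.41×52.9/0.59 = 36.76 min.

36.8 min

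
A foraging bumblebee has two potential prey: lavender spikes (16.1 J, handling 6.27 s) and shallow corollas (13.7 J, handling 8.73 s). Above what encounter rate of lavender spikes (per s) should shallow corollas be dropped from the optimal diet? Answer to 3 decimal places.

At the threshold, the rate on lavender spikes alone equals the profitability of shallow corollas: λ·16.1/(1 + λ·6.27) = 13.7/8.73 = 1.569.
Rearranging, λ(16.1 − 1.569×6.27) = 1.569, so λ = 1.569/6.26 = 0.2507 per s.

0.251 per s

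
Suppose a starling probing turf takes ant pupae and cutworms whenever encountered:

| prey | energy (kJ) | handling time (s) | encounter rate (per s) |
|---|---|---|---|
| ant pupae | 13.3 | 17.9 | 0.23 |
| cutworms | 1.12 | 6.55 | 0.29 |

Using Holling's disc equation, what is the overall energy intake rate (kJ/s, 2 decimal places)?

R = Σλ_iE_i / (1 + Σλ_ih_i)
Numerator: 0.23×13.3 + 0.29×1.12 = 3.384
Denominator: 1 + 0.23×17.9 + 0.29×6.55 = 7.016
R = 3.384/7.016 = 0.4823 kJ/s

0.48 kJ/s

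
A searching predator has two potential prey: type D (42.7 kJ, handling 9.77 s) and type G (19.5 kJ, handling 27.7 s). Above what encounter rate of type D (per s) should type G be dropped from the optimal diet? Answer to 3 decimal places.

0.020 per s

Drop type G once their profitability E₂/h₂ falls below the rate achievable on type D alone: E₂/h₂ = λE₁/(1 + λh₁).
Solve for λ: λE₁h₂ = E₂(1 + λh₁) → λ(E₁h₂ − E₂h₁) = E₂ → λ = E₂/(E₁h₂ − E₂h₁).
λ = 19.5/(42.7×27.7 − 19.5×9.77) = 19.5/992.3 = 0.01965 per s.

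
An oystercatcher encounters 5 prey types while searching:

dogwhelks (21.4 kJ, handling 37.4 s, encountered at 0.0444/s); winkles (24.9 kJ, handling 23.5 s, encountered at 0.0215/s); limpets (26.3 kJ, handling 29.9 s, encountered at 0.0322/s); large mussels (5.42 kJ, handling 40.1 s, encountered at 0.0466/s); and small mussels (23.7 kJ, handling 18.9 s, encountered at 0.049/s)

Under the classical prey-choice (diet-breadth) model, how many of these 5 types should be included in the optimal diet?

E/h in descending order: small mussels 1.25, winkles 1.06, limpets 0.88, dogwhelks 0.572, large mussels 0.135 kJ/s. The optimal diet is the largest prefix of this list for which every included type satisfies E_i/h_i > R on the types above it.
Rate on top 1: 0.6029. winkles: 1.06 > 0.6029 → include.
Rate on top 2: 0.6978. limpets: 0.88 > 0.6978 → include.
Rate on top 3: 0.7494. dogwhelks: 0.572 < 0.7494 → exclude; stop.
Optimal diet: small mussels, winkles, limpets — 3 of 5 types.

3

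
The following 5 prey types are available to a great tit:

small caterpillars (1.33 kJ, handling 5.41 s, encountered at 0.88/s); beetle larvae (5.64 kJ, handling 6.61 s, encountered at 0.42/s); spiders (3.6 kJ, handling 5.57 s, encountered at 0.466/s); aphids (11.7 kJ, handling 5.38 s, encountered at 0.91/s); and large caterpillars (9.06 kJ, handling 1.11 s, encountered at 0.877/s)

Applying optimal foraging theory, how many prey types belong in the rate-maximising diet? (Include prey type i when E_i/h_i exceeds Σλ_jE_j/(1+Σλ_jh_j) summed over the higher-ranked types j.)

Rank by E/h (kJ/s): large caterpillars 8.16, aphids 2.17, beetle larvae 0.853, spiders 0.646, small caterpillars 0.246. Include each in turn until the next type's E/h falls below the running intake rate.
Rate on top 1: 4.026. aphids: 2.17 < 4.026 → exclude; stop.
Optimal diet: large caterpillars — 1 of 5 types.

1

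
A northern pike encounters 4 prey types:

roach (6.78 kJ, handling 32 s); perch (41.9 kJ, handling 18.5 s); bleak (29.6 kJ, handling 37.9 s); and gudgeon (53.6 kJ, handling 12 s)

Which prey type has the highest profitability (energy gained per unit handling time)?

gudgeon

In descending order of E/h:
gudgeon: 53.6/12 = 4.47 kJ/s
perch: 41.9/18.5 = 2.26 kJ/s
bleak: 29.6/37.9 = 0.781 kJ/s
roach: 6.78/32 = 0.212 kJ/s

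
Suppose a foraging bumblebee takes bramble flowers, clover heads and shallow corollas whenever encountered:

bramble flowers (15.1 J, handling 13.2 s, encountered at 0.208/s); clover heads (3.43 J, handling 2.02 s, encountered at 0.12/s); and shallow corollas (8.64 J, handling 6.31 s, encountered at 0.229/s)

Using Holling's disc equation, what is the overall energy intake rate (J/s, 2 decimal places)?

1.02 J/s

R = Σλ_iE_i / (1 + Σλ_ih_i)
Numerator: 0.208×15.1 + 0.12×3.43 + 0.229×8.64 = 5.531
Denominator: 1 + 0.208×13.2 + 0.12×2.02 + 0.229×6.31 = 5.433
R = 5.531/5.433 = 1.018 J/s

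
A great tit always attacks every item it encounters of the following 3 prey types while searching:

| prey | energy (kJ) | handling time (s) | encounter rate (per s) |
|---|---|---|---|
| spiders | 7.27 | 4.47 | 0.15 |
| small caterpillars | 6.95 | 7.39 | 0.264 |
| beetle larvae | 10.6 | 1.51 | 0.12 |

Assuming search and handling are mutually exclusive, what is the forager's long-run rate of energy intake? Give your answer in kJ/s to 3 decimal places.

R = (0.15×7.27 + 0.264×6.95 + 0.12×10.6) / (1 + 0.15×4.47 + 0.264×7.39 + 0.12×1.51) = 4.197/3.803 = 1.104 kJ/s.

1.104 kJ/s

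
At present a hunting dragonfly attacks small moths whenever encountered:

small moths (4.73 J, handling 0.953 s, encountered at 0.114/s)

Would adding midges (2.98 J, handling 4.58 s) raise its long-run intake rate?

Intake rate on the current diet: R = (0.114×4.73) / (1 + 0.114×0.953) = 0.5392/1.109 = 0.4864 J/s.
Profitability of midges: 2.98/4.58 = 0.6507 J/s.
0.6507 > 0.4864, so adding midges raises the average — include it.

Yes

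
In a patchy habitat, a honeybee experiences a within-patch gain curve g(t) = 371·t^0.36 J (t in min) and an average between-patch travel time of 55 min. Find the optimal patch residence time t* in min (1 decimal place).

30.9 min

Maximise g(t)/(T+t): set derivative to zero → g'(t)(T+t) = g(t).
g'(t) = 0.36·371·t^-0.64. Setting 0.36·371·t^-0.64 = 371·t^0.36/(55+t) gives 0.36(55+t) = t, so 0.64·t = 0.36×55.
t* = 0.36×55/0.64 = 30.94 min.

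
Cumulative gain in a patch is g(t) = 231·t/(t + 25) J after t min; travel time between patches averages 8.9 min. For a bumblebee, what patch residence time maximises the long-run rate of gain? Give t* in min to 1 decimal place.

Optimal t* satisfies g'(t*) = g(t*)/(T + t*).
g'(t) = 231·25/(t + 25)². Setting 231·25/(t+25)² = 231t/[(t+25)(8.9+t)] gives 25(8.9+t) = t(t+25), so t² = 25×8.9 = 222.5.
t* = √222.5 = 14.92 min.

14.9 min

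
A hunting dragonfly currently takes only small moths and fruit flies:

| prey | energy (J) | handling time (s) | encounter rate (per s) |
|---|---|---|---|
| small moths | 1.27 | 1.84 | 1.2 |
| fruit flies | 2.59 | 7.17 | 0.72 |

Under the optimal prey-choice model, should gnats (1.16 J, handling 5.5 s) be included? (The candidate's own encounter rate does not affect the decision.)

On small moths and fruit flies alone, R = ΣλE/(1+Σλh) = 3.389/8.37 = 0.4049 J/s.
Profitability of gnats: 1.16/5.5 = 0.2109 J/s.
Since 0.2109 < R, time spent handling gnats is better spent searching.

No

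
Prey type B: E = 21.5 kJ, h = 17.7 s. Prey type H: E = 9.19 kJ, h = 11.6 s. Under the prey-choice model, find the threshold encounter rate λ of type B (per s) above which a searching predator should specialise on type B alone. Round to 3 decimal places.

Drop type H once their profitability E₂/h₂ falls below the rate achievable on type B alone: E₂/h₂ = λE₁/(1 + λh₁).
Solve for λ: λE₁h₂ = E₂(1 + λh₁) → λ(E₁h₂ − E₂h₁) = E₂ → λ = E₂/(E₁h₂ − E₂h₁).
λ = 9.19/(21.5×11.6 − 9.19×17.7) = 9.19/86.74 = 0.106 per s.

0.106 per s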